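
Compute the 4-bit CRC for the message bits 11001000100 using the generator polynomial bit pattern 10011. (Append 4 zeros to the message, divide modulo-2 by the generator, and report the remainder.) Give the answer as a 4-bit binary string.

1111

Append 4 zeros: 110010001000000. Divide by 10011 (XOR where the leading bit is 1):
  pos 0: 11001 XOR 10011 = 01010
  pos 1: 10100 XOR 10011 = 00111
  pos 3: 11100 XOR 10011 = 01111
  pos 4: 11111 XOR 10011 = 01100
  pos 5: 11000 XOR 10011 = 01011
  pos 6: 10110 XOR 10011 = 00101
  pos 8: 10100 XOR 10011 = 00111
  pos 10: 11100 XOR 10011 = 01111
Remainder (last 4 bits) = 1111. This is the CRC / FCS.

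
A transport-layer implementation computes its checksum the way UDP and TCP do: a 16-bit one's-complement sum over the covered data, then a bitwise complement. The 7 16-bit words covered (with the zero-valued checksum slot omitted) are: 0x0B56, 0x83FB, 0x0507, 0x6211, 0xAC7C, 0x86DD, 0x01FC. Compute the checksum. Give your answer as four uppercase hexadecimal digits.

D43F

One's-complement addition (fold any carry out of bit 15 back into bit 0):
  0x0B56 + 0x83FB = 0x08F51
  0x8F51 + 0x0507 = 0x09458
  0x9458 + 0x6211 = 0x0F669
  0xF669 + 0xAC7C = 0x1A2E5 → wrap carry → 0xA2E6
  0xA2E6 + 0x86DD = 0x129C3 → wrap carry → 0x29C4
  0x29C4 + 0x01FC = 0x02BC0
One's-complement sum = 0x2BC0.
Checksum = ~0x2BC0 & 0xFFFF = 0xD43F.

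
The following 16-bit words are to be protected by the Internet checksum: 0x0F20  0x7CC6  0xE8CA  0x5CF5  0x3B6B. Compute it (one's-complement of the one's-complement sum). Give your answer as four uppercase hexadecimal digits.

F2ED

One's-complement addition (fold any carry out of bit 15 back into bit 0):
  0x0F20 + 0x7CC6 = 0x08BE6
  0x8BE6 + 0xE8CA = 0x174B0 → wrap carry → 0x74B1
  0x74B1 + 0x5CF5 = 0x0D1A6
  0xD1A6 + 0x3B6B = 0x10D11 → wrap carry → 0x0D12
One's-complement sum = 0x0D12.
Checksum = ~0x0D12 & 0xFFFF = 0xF2ED.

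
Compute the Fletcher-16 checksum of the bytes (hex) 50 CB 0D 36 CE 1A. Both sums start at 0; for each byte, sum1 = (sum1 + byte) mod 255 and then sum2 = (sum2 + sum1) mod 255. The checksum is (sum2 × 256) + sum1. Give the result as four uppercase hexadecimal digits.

6B48

Running sums (mod 255):
  after byte 0 (50): sum1=80, sum2=80
  after byte 1 (CB): sum1=28, sum2=108
  after byte 2 (0D): sum1=41, sum2=149
  after byte 3 (36): sum1=95, sum2=244
  after byte 4 (CE): sum1=46, sum2=35
  after byte 5 (1A): sum1=72, sum2=107
Checksum = sum2·256 + sum1 = 107·256 + 72 = 27464 = 0x6B48.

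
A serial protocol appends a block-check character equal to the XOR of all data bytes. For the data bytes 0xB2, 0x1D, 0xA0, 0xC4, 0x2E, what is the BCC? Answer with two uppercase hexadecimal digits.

E5

XOR the bytes together:
  start with 0xB2
  0xB2 ⊕ 0x1D = 0xAF
  0xAF ⊕ 0xA0 = 0x0F
  0x0F ⊕ 0xC4 = 0xCB
  0xCB ⊕ 0x2E = 0xE5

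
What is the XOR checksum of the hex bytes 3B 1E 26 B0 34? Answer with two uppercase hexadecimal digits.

XOR the bytes together:
  start with 0x3B
  0x3B ⊕ 0x1E = 0x25
  0x25 ⊕ 0x26 = 0x03
  0x03 ⊕ 0xB0 = 0xB3
  0xB3 ⊕ 0x34 = 0x87

87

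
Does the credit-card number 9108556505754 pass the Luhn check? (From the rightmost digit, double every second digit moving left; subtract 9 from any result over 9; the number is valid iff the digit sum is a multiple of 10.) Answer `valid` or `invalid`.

From the right, keep odd positions and double even positions (subtract 9 from any doubled value over 9):
  doubled (positions 2,4,...): 1 1 1 1 7 2 → sum 13
  kept (positions 1,3,...): 4 7 0 6 5 0 9 → sum 31
Total = 44.
44 mod 10 = 4, so the number is invalid.

invalid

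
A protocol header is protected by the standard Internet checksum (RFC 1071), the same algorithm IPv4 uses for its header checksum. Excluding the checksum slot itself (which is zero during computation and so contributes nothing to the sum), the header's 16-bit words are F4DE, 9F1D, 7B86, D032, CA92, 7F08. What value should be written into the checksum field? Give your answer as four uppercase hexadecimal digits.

D6AE

One's-complement addition (fold any carry out of bit 15 back into bit 0):
  0xF4DE + 0x9F1D = 0x193FB → wrap carry → 0x93FC
  0x93FC + 0x7B86 = 0x10F82 → wrap carry → 0x0F83
  0x0F83 + 0xD032 = 0x0DFB5
  0xDFB5 + 0xCA92 = 0x1AA47 → wrap carry → 0xAA48
  0xAA48 + 0x7F08 = 0x12950 → wrap carry → 0x2951
One's-complement sum = 0x2951.
Checksum = ~0x2951 & 0xFFFF = 0xD6AE.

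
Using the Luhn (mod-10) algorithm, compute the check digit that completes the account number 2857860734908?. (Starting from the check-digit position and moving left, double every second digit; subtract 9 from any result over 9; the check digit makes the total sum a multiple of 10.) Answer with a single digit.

Partial digits right→left: 8 0 9 4 3 7 0 6 8 7 5 8 2
Double every second digit counting from the check-digit position (so the 1st, 3rd, 5th, ... of the partial from the right).
  doubled (with −9 where >9): 7 9 6 0 7 1 4 → sum 34
  kept as-is: 0 4 7 6 7 8 → sum 32
Total = 34 + 32 = 66.
Check digit = (10 − (66 mod 10)) mod 10 = 4.

4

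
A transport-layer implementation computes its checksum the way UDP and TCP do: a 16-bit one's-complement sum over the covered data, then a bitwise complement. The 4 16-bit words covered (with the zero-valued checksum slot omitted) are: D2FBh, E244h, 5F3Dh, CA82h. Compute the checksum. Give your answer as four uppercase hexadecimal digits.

20FF

One's-complement addition (fold any carry out of bit 15 back into bit 0):
  0xD2FB + 0xE244 = 0x1B53F → wrap carry → 0xB540
  0xB540 + 0x5F3D = 0x1147D → wrap carry → 0x147E
  0x147E + 0xCA82 = 0x0DF00
One's-complement sum = 0xDF00.
Checksum = ~0xDF00 & 0xFFFF = 0x20FF.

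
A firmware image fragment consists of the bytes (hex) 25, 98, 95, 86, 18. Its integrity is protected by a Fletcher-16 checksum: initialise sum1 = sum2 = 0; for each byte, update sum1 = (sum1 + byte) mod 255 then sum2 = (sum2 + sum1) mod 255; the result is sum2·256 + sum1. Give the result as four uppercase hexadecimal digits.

Running sums (mod 255):
  after byte 0 (25): sum1=37, sum2=37
  after byte 1 (98): sum1=189, sum2=226
  after byte 2 (95): sum1=83, sum2=54
  after byte 3 (86): sum1=217, sum2=16
  after byte 4 (18): sum1=241, sum2=2
Checksum = sum2·256 + sum1 = 2·256 + 241 = 753 = 0x02F1.

02F1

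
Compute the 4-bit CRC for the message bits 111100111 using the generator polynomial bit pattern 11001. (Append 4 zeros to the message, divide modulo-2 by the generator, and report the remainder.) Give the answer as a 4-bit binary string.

Append 4 zeros: 1111001110000. Divide by 11001 (XOR where the leading bit is 1):
  pos 0: 11110 XOR 11001 = 00111
  pos 2: 11101 XOR 11001 = 00100
  pos 4: 10011 XOR 11001 = 01010
  pos 5: 10100 XOR 11001 = 01101
  pos 6: 11010 XOR 11001 = 00011
Remainder (last 4 bits) = 1100. This is the CRC / FCS.

1100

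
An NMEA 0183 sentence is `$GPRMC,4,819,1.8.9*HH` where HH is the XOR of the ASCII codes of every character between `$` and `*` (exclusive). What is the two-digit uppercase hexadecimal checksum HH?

XOR the ASCII codes of the payload characters:
  'G' = 0x47 → acc = 0x47
  'P' = 0x50 → acc = 0x17
  'R' = 0x52 → acc = 0x45
  'M' = 0x4D → acc = 0x08
  'C' = 0x43 → acc = 0x4B
  ',' = 0x2C → acc = 0x67
  '4' = 0x34 → acc = 0x53
  ',' = 0x2C → acc = 0x7F
  '8' = 0x38 → acc = 0x47
  '1' = 0x31 → acc = 0x76
  '9' = 0x39 → acc = 0x4F
  ',' = 0x2C → acc = 0x63
  '1' = 0x31 → acc = 0x52
  '.' = 0x2E → acc = 0x7C
  '8' = 0x38 → acc = 0x44
  '.' = 0x2E → acc = 0x6A
  '9' = 0x39 → acc = 0x53
Checksum = 0x53.

53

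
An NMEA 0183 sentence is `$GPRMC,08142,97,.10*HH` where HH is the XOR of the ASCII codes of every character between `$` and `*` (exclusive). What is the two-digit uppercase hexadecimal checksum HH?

XOR the ASCII codes of the payload characters:
  'G' = 0x47 → acc = 0x47
  'P' = 0x50 → acc = 0x17
  'R' = 0x52 → acc = 0x45
  'M' = 0x4D → acc = 0x08
  'C' = 0x43 → acc = 0x4B
  ',' = 0x2C → acc = 0x67
  '0' = 0x30 → acc = 0x57
  '8' = 0x38 → acc = 0x6F
  '1' = 0x31 → acc = 0x5E
  '4' = 0x34 → acc = 0x6A
  '2' = 0x32 → acc = 0x58
  ',' = 0x2C → acc = 0x74
  '9' = 0x39 → acc = 0x4D
  '7' = 0x37 → acc = 0x7A
  ',' = 0x2C → acc = 0x56
  '.' = 0x2E → acc = 0x78
  '1' = 0x31 → acc = 0x49
  '0' = 0x30 → acc = 0x79
Checksum = 0x79.

79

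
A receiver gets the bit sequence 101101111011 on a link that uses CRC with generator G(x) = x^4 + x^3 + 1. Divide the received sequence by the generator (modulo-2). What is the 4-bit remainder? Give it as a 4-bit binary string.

0000

Modulo-2 division of 101101111011 by 11001:
  pos 0: 10110 XOR 11001 = 01111
  pos 1: 11111 XOR 11001 = 00110
  pos 3: 11011 XOR 11001 = 00010
  pos 6: 10101 XOR 11001 = 01100
  pos 7: 11001 XOR 11001 = 00000
Remainder = 0000 (zero — the frame passes the CRC check).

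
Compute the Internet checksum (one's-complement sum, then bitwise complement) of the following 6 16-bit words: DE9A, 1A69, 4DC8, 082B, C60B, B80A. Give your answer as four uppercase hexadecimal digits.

One's-complement addition (fold any carry out of bit 15 back into bit 0):
  0xDE9A + 0x1A69 = 0x0F903
  0xF903 + 0x4DC8 = 0x146CB → wrap carry → 0x46CC
  0x46CC + 0x082B = 0x04EF7
  0x4EF7 + 0xC60B = 0x11502 → wrap carry → 0x1503
  0x1503 + 0xB80A = 0x0CD0D
One's-complement sum = 0xCD0D.
Checksum = ~0xCD0D & 0xFFFF = 0x32F2.

32F2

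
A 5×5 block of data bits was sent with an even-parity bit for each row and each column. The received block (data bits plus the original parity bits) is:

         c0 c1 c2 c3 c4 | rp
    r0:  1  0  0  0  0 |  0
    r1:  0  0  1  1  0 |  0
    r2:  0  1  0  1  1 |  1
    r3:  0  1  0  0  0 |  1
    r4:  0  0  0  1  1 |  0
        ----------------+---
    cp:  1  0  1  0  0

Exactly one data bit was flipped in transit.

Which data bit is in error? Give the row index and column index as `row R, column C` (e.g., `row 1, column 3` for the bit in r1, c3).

row 0, column 3

Recompute each row's even parity and compare to rp:
  r0: data parity 1, sent rp 0 → mismatch
  r1: data parity 0, sent rp 0 → ok
  r2: data parity 1, sent rp 1 → ok
  r3: data parity 1, sent rp 1 → ok
  r4: data parity 0, sent rp 0 → ok
Recompute each column's even parity and compare to cp:
  c0: data parity 1, sent cp 1 → ok
  c1: data parity 0, sent cp 0 → ok
  c2: data parity 1, sent cp 1 → ok
  c3: data parity 1, sent cp 0 → mismatch
  c4: data parity 0, sent cp 0 → ok
Exactly one row (r0) and one column (c3) fail → the flipped bit is at their intersection.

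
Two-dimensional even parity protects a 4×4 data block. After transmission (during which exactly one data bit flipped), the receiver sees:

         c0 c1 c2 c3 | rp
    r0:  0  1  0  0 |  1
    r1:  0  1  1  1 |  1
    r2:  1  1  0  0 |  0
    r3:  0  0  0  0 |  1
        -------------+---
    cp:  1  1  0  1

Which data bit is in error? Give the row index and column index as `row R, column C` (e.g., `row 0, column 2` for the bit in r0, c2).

Recompute each row's even parity and compare to rp:
  r0: data parity 1, sent rp 1 → ok
  r1: data parity 1, sent rp 1 → ok
  r2: data parity 0, sent rp 0 → ok
  r3: data parity 0, sent rp 1 → mismatch
Recompute each column's even parity and compare to cp:
  c0: data parity 1, sent cp 1 → ok
  c1: data parity 1, sent cp 1 → ok
  c2: data parity 1, sent cp 0 → mismatch
  c3: data parity 1, sent cp 1 → ok
Exactly one row (r3) and one column (c2) fail → the flipped bit is at their intersection.

row 3, column 2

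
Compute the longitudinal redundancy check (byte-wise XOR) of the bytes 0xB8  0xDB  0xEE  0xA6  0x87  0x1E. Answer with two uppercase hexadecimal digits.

XOR the bytes together:
  start with 0xB8
  0xB8 ⊕ 0xDB = 0x63
  0x63 ⊕ 0xEE = 0x8D
  0x8D ⊕ 0xA6 = 0x2B
  0x2B ⊕ 0x87 = 0xAC
  0xAC ⊕ 0x1E = 0xB2

B2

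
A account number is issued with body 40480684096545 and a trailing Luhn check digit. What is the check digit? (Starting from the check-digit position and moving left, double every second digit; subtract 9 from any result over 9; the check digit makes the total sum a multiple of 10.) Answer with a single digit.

Partial digits right→left: 5 4 5 6 9 0 4 8 6 0 8 4 0 4
Double every second digit counting from the check-digit position (so the 1st, 3rd, 5th, ... of the partial from the right).
  doubled (with −9 where >9): 1 1 9 8 3 7 0 → sum 29
  kept as-is: 4 6 0 8 0 4 4 → sum 26
Total = 29 + 26 = 55.
Check digit = (10 − (55 mod 10)) mod 10 = 5.

5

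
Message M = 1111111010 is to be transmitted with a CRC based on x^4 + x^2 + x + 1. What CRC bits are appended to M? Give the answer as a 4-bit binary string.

Append 4 zeros: 11111110100000. Divide by 10111 (XOR where the leading bit is 1):
  pos 0: 11111 XOR 10111 = 01000
  pos 1: 10001 XOR 10111 = 00110
  pos 3: 11010 XOR 10111 = 01101
  pos 4: 11011 XOR 10111 = 01100
  pos 5: 11000 XOR 10111 = 01111
  pos 6: 11110 XOR 10111 = 01001
  pos 7: 10010 XOR 10111 = 00101
  pos 9: 10100 XOR 10111 = 00011
Remainder (last 4 bits) = 0011. This is the CRC / FCS.

0011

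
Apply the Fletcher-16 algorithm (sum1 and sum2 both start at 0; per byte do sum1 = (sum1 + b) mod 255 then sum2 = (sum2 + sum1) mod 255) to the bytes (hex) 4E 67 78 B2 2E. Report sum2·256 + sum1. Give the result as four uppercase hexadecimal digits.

Running sums (mod 255):
  after byte 0 (4E): sum1=78, sum2=78
  after byte 1 (67): sum1=181, sum2=4
  after byte 2 (78): sum1=46, sum2=50
  after byte 3 (B2): sum1=224, sum2=19
  after byte 4 (2E): sum1=15, sum2=34
Checksum = sum2·256 + sum1 = 34·256 + 15 = 8719 = 0x220F.

220F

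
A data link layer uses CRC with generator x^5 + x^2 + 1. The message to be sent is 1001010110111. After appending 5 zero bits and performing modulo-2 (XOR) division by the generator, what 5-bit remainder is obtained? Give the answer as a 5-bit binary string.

Append 5 zeros: 100101011011100000. Divide by 100101 (XOR where the leading bit is 1):
  pos 0: 100101 XOR 100101 = 000000
  pos 7: 110111 XOR 100101 = 010010
  pos 8: 100100 XOR 100101 = 000001
Remainder (last 5 bits) = 10000. This is the CRC / FCS.

10000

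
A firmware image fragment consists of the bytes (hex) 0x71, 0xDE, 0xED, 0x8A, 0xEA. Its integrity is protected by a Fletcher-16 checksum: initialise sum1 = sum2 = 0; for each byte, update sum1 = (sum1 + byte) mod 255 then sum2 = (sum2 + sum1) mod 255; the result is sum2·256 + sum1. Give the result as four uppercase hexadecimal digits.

Running sums (mod 255):
  after byte 0 (0x71): sum1=113, sum2=113
  after byte 1 (0xDE): sum1=80, sum2=193
  after byte 2 (0xED): sum1=62, sum2=0
  after byte 3 (0x8A): sum1=200, sum2=200
  after byte 4 (0xEA): sum1=179, sum2=124
Checksum = sum2·256 + sum1 = 124·256 + 179 = 31923 = 0x7CB3.

7CB3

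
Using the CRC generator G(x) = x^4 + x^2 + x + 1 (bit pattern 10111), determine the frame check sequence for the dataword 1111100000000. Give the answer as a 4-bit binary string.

Append 4 zeros: 11111000000000000. Divide by 10111 (XOR where the leading bit is 1):
  pos 0: 11111 XOR 10111 = 01000
  pos 1: 10000 XOR 10111 = 00111
  pos 3: 11100 XOR 10111 = 01011
  pos 4: 10110 XOR 10111 = 00001
  pos 8: 10000 XOR 10111 = 00111
  pos 10: 11100 XOR 10111 = 01011
  pos 11: 10110 XOR 10111 = 00001
Remainder (last 4 bits) = 0010. This is the CRC / FCS.

0010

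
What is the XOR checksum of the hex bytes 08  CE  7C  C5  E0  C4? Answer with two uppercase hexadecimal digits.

XOR the bytes together:
  start with 0x08
  0x08 ⊕ 0xCE = 0xC6
  0xC6 ⊕ 0x7C = 0xBA
  0xBA ⊕ 0xC5 = 0x7F
  0x7F ⊕ 0xE0 = 0x9F
  0x9F ⊕ 0xC4 = 0x5B

5B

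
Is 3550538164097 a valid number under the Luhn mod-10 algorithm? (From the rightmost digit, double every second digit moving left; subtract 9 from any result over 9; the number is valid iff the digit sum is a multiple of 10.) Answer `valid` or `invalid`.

From the right, keep odd positions and double even positions (subtract 9 from any doubled value over 9):
  doubled (positions 2,4,...): 9 8 2 6 0 1 → sum 26
  kept (positions 1,3,...): 7 0 6 8 5 5 3 → sum 34
Total = 60.
60 mod 10 = 0, so the number is valid.

valid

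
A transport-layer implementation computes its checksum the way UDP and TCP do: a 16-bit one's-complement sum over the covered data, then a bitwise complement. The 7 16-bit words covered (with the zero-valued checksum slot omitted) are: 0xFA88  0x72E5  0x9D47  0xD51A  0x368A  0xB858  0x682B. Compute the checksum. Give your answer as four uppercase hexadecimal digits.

C920

One's-complement addition (fold any carry out of bit 15 back into bit 0):
  0xFA88 + 0x72E5 = 0x16D6D → wrap carry → 0x6D6E
  0x6D6E + 0x9D47 = 0x10AB5 → wrap carry → 0x0AB6
  0x0AB6 + 0xD51A = 0x0DFD0
  0xDFD0 + 0x368A = 0x1165A → wrap carry → 0x165B
  0x165B + 0xB858 = 0x0CEB3
  0xCEB3 + 0x682B = 0x136DE → wrap carry → 0x36DF
One's-complement sum = 0x36DF.
Checksum = ~0x36DF & 0xFFFF = 0xC920.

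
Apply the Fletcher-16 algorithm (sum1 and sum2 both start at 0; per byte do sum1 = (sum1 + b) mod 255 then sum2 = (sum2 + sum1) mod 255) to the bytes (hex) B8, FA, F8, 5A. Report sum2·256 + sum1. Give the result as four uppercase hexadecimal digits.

2007

Running sums (mod 255):
  after byte 0 (B8): sum1=184, sum2=184
  after byte 1 (FA): sum1=179, sum2=108
  after byte 2 (F8): sum1=172, sum2=25
  after byte 3 (5A): sum1=7, sum2=32
Checksum = sum2·256 + sum1 = 32·256 + 7 = 8199 = 0x2007.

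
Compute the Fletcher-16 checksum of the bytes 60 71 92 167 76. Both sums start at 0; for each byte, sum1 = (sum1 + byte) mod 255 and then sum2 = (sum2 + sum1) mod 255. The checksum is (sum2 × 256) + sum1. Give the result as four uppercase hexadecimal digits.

Running sums (mod 255):
  after byte 0 (60): sum1=60, sum2=60
  after byte 1 (71): sum1=131, sum2=191
  after byte 2 (92): sum1=223, sum2=159
  after byte 3 (167): sum1=135, sum2=39
  after byte 4 (76): sum1=211, sum2=250
Checksum = sum2·256 + sum1 = 250·256 + 211 = 64211 = 0xFAD3.

FAD3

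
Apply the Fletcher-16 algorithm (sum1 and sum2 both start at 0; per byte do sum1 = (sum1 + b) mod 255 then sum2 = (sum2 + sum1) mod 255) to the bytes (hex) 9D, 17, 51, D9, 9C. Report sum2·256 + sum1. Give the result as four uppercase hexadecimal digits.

B47C

Running sums (mod 255):
  after byte 0 (9D): sum1=157, sum2=157
  after byte 1 (17): sum1=180, sum2=82
  after byte 2 (51): sum1=6, sum2=88
  after byte 3 (D9): sum1=223, sum2=56
  after byte 4 (9C): sum1=124, sum2=180
Checksum = sum2·256 + sum1 = 180·256 + 124 = 46204 = 0xB47C.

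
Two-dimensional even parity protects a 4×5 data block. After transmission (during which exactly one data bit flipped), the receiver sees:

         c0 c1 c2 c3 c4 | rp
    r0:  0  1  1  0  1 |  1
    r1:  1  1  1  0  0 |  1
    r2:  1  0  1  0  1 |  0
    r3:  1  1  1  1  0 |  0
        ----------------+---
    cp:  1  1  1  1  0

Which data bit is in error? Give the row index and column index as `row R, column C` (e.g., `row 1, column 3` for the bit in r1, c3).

Recompute each row's even parity and compare to rp:
  r0: data parity 1, sent rp 1 → ok
  r1: data parity 1, sent rp 1 → ok
  r2: data parity 1, sent rp 0 → mismatch
  r3: data parity 0, sent rp 0 → ok
Recompute each column's even parity and compare to cp:
  c0: data parity 1, sent cp 1 → ok
  c1: data parity 1, sent cp 1 → ok
  c2: data parity 0, sent cp 1 → mismatch
  c3: data parity 1, sent cp 1 → ok
  c4: data parity 0, sent cp 0 → ok
Exactly one row (r2) and one column (c2) fail → the flipped bit is at their intersection.

row 2, column 2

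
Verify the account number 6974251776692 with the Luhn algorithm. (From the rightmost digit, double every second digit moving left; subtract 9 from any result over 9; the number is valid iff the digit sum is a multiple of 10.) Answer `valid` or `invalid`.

From the right, keep odd positions and double even positions (subtract 9 from any doubled value over 9):
  doubled (positions 2,4,...): 9 3 5 1 8 9 → sum 35
  kept (positions 1,3,...): 2 6 7 1 2 7 6 → sum 31
Total = 66.
66 mod 10 = 6, so the number is invalid.

invalid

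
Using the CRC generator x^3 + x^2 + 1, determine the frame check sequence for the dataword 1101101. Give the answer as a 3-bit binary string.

110

Append 3 zeros: 1101101000. Divide by 1101 (XOR where the leading bit is 1):
  pos 0: 1101 XOR 1101 = 0000
  pos 4: 1010 XOR 1101 = 0111
  pos 5: 1110 XOR 1101 = 0011
Remainder (last 3 bits) = 110. This is the CRC / FCS.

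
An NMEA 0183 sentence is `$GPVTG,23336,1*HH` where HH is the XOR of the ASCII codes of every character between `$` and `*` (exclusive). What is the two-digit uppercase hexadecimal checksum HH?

XOR the ASCII codes of the payload characters:
  'G' = 0x47 → acc = 0x47
  'P' = 0x50 → acc = 0x17
  'V' = 0x56 → acc = 0x41
  'T' = 0x54 → acc = 0x15
  'G' = 0x47 → acc = 0x52
  ',' = 0x2C → acc = 0x7E
  '2' = 0x32 → acc = 0x4C
  '3' = 0x33 → acc = 0x7F
  '3' = 0x33 → acc = 0x4C
  '3' = 0x33 → acc = 0x7F
  '6' = 0x36 → acc = 0x49
  ',' = 0x2C → acc = 0x65
  '1' = 0x31 → acc = 0x54
Checksum = 0x54.

54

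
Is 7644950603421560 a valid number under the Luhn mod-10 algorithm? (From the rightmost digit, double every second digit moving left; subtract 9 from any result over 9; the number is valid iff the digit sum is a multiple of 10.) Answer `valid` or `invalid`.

invalid

From the right, keep odd positions and double even positions (subtract 9 from any doubled value over 9):
  doubled (positions 2,4,...): 3 2 8 0 0 9 8 5 → sum 35
  kept (positions 1,3,...): 0 5 2 3 6 5 4 6 → sum 31
Total = 66.
66 mod 10 = 6, so the number is invalid.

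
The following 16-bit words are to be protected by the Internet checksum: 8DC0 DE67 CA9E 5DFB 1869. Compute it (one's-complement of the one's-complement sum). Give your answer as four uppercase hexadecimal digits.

52D4

One's-complement addition (fold any carry out of bit 15 back into bit 0):
  0x8DC0 + 0xDE67 = 0x16C27 → wrap carry → 0x6C28
  0x6C28 + 0xCA9E = 0x136C6 → wrap carry → 0x36C7
  0x36C7 + 0x5DFB = 0x094C2
  0x94C2 + 0x1869 = 0x0AD2B
One's-complement sum = 0xAD2B.
Checksum = ~0xAD2B & 0xFFFF = 0x52D4.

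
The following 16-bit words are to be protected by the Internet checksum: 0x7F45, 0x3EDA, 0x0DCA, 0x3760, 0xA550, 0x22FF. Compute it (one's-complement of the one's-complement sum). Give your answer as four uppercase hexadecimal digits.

3466

One's-complement addition (fold any carry out of bit 15 back into bit 0):
  0x7F45 + 0x3EDA = 0x0BE1F
  0xBE1F + 0x0DCA = 0x0CBE9
  0xCBE9 + 0x3760 = 0x10349 → wrap carry → 0x034A
  0x034A + 0xA550 = 0x0A89A
  0xA89A + 0x22FF = 0x0CB99
One's-complement sum = 0xCB99.
Checksum = ~0xCB99 & 0xFFFF = 0x3466.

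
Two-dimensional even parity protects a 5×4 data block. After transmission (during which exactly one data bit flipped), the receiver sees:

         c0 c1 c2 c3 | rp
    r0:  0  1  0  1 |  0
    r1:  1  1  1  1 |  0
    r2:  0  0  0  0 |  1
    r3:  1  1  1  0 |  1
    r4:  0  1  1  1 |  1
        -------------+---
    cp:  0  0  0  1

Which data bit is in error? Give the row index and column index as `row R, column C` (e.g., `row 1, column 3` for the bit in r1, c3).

row 2, column 2

Recompute each row's even parity and compare to rp:
  r0: data parity 0, sent rp 0 → ok
  r1: data parity 0, sent rp 0 → ok
  r2: data parity 0, sent rp 1 → mismatch
  r3: data parity 1, sent rp 1 → ok
  r4: data parity 1, sent rp 1 → ok
Recompute each column's even parity and compare to cp:
  c0: data parity 0, sent cp 0 → ok
  c1: data parity 0, sent cp 0 → ok
  c2: data parity 1, sent cp 0 → mismatch
  c3: data parity 1, sent cp 1 → ok
Exactly one row (r2) and one column (c2) fail → the flipped bit is at their intersection.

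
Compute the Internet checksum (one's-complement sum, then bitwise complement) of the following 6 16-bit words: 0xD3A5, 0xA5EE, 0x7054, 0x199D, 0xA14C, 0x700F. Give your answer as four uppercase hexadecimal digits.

One's-complement addition (fold any carry out of bit 15 back into bit 0):
  0xD3A5 + 0xA5EE = 0x17993 → wrap carry → 0x7994
  0x7994 + 0x7054 = 0x0E9E8
  0xE9E8 + 0x199D = 0x10385 → wrap carry → 0x0386
  0x0386 + 0xA14C = 0x0A4D2
  0xA4D2 + 0x700F = 0x114E1 → wrap carry → 0x14E2
One's-complement sum = 0x14E2.
Checksum = ~0x14E2 & 0xFFFF = 0xEB1D.

EB1D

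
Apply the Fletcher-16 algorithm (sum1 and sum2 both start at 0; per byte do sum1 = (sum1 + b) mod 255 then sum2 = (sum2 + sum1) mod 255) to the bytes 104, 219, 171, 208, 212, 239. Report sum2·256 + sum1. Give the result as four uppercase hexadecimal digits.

7885

Running sums (mod 255):
  after byte 0 (104): sum1=104, sum2=104
  after byte 1 (219): sum1=68, sum2=172
  after byte 2 (171): sum1=239, sum2=156
  after byte 3 (208): sum1=192, sum2=93
  after byte 4 (212): sum1=149, sum2=242
  after byte 5 (239): sum1=133, sum2=120
Checksum = sum2·256 + sum1 = 120·256 + 133 = 30853 = 0x7885.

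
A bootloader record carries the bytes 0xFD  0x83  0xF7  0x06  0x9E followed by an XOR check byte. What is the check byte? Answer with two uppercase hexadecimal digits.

11

XOR the bytes together:
  start with 0xFD
  0xFD ⊕ 0x83 = 0x7E
  0x7E ⊕ 0xF7 = 0x89
  0x89 ⊕ 0x06 = 0x8F
  0x8F ⊕ 0x9E = 0x11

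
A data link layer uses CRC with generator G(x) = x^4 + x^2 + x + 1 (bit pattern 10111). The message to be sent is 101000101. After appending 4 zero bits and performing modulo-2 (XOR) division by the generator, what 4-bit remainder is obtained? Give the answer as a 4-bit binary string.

Append 4 zeros: 1010001010000. Divide by 10111 (XOR where the leading bit is 1):
  pos 0: 10100 XOR 10111 = 00011
  pos 3: 11010 XOR 10111 = 01101
  pos 4: 11011 XOR 10111 = 01100
  pos 5: 11000 XOR 10111 = 01111
  pos 6: 11110 XOR 10111 = 01001
  pos 7: 10010 XOR 10111 = 00101
Remainder (last 4 bits) = 1010. This is the CRC / FCS.

1010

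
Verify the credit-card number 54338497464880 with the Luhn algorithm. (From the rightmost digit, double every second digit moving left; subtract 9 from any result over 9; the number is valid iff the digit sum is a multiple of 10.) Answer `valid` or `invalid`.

invalid

From the right, keep odd positions and double even positions (subtract 9 from any doubled value over 9):
  doubled (positions 2,4,...): 7 8 8 9 7 6 1 → sum 46
  kept (positions 1,3,...): 0 8 6 7 4 3 4 → sum 32
Total = 78.
78 mod 10 = 8, so the number is invalid.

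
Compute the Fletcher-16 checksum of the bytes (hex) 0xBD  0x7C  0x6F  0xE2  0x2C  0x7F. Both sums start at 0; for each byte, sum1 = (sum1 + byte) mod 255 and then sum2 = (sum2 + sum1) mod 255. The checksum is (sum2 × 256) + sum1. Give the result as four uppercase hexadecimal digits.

1F38

Running sums (mod 255):
  after byte 0 (0xBD): sum1=189, sum2=189
  after byte 1 (0x7C): sum1=58, sum2=247
  after byte 2 (0x6F): sum1=169, sum2=161
  after byte 3 (0xE2): sum1=140, sum2=46
  after byte 4 (0x2C): sum1=184, sum2=230
  after byte 5 (0x7F): sum1=56, sum2=31
Checksum = sum2·256 + sum1 = 31·256 + 56 = 7992 = 0x1F38.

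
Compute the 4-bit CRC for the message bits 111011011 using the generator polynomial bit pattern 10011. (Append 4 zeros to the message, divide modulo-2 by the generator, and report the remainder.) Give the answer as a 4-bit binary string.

1101

Append 4 zeros: 1110110110000. Divide by 10011 (XOR where the leading bit is 1):
  pos 0: 11101 XOR 10011 = 01110
  pos 1: 11101 XOR 10011 = 01110
  pos 2: 11100 XOR 10011 = 01111
  pos 3: 11111 XOR 10011 = 01100
  pos 4: 11001 XOR 10011 = 01010
  pos 5: 10100 XOR 10011 = 00111
  pos 7: 11100 XOR 10011 = 01111
  pos 8: 11110 XOR 10011 = 01101
Remainder (last 4 bits) = 1101. This is the CRC / FCS.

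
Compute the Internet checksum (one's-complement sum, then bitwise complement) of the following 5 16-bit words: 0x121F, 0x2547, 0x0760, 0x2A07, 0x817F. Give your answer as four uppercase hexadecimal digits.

15B3

One's-complement addition (fold any carry out of bit 15 back into bit 0):
  0x121F + 0x2547 = 0x03766
  0x3766 + 0x0760 = 0x03EC6
  0x3EC6 + 0x2A07 = 0x068CD
  0x68CD + 0x817F = 0x0EA4C
One's-complement sum = 0xEA4C.
Checksum = ~0xEA4C & 0xFFFF = 0x15B3.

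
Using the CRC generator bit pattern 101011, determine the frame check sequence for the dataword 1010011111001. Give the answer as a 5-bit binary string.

11000

Append 5 zeros: 101001111100100000. Divide by 101011 (XOR where the leading bit is 1):
  pos 0: 101001 XOR 101011 = 000010
  pos 4: 101111 XOR 101011 = 000100
  pos 7: 100001 XOR 101011 = 001010
  pos 9: 101000 XOR 101011 = 000011
Remainder (last 5 bits) = 11000. This is the CRC / FCS.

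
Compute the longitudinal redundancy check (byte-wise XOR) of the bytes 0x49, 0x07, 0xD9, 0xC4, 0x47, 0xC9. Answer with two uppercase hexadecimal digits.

DD

XOR the bytes together:
  start with 0x49
  0x49 ⊕ 0x07 = 0x4E
  0x4E ⊕ 0xD9 = 0x97
  0x97 ⊕ 0xC4 = 0x53
  0x53 ⊕ 0x47 = 0x14
  0x14 ⊕ 0xC9 = 0xDD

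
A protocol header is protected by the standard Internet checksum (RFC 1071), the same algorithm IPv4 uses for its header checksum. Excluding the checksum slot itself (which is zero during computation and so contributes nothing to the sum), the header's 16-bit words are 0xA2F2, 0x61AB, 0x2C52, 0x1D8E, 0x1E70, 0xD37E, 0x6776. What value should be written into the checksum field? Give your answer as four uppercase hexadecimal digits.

One's-complement addition (fold any carry out of bit 15 back into bit 0):
  0xA2F2 + 0x61AB = 0x1049D → wrap carry → 0x049E
  0x049E + 0x2C52 = 0x030F0
  0x30F0 + 0x1D8E = 0x04E7E
  0x4E7E + 0x1E70 = 0x06CEE
  0x6CEE + 0xD37E = 0x1406C → wrap carry → 0x406D
  0x406D + 0x6776 = 0x0A7E3
One's-complement sum = 0xA7E3.
Checksum = ~0xA7E3 & 0xFFFF = 0x581C.

581C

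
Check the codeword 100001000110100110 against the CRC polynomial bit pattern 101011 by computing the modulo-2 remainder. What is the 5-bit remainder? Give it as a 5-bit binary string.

11010

Modulo-2 division of 100001000110100110 by 101011:
  pos 0: 100001 XOR 101011 = 001010
  pos 2: 101000 XOR 101011 = 000011
  pos 6: 110110 XOR 101011 = 011101
  pos 7: 111011 XOR 101011 = 010000
  pos 8: 100000 XOR 101011 = 001011
  pos 10: 101101 XOR 101011 = 000110
Remainder = 11010 (nonzero — an error is detected).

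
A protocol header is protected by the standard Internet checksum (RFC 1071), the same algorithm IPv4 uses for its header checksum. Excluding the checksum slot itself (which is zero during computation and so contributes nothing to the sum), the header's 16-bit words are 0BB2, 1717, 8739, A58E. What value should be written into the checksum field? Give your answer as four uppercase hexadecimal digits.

One's-complement addition (fold any carry out of bit 15 back into bit 0):
  0x0BB2 + 0x1717 = 0x022C9
  0x22C9 + 0x8739 = 0x0AA02
  0xAA02 + 0xA58E = 0x14F90 → wrap carry → 0x4F91
One's-complement sum = 0x4F91.
Checksum = ~0x4F91 & 0xFFFF = 0xB06E.

B06E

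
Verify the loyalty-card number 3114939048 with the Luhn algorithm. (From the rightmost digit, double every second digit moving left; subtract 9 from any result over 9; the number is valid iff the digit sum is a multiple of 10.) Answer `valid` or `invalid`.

valid

From the right, keep odd positions and double even positions (subtract 9 from any doubled value over 9):
  doubled (positions 2,4,...): 8 9 9 2 6 → sum 34
  kept (positions 1,3,...): 8 0 3 4 1 → sum 16
Total = 50.
50 mod 10 = 0, so the number is valid.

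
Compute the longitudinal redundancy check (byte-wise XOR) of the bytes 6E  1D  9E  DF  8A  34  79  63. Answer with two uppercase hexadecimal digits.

XOR the bytes together:
  start with 0x6E
  0x6E ⊕ 0x1D = 0x73
  0x73 ⊕ 0x9E = 0xED
  0xED ⊕ 0xDF = 0x32
  0x32 ⊕ 0x8A = 0xB8
  0xB8 ⊕ 0x34 = 0x8C
  0x8C ⊕ 0x79 = 0xF5
  0xF5 ⊕ 0x63 = 0x96

96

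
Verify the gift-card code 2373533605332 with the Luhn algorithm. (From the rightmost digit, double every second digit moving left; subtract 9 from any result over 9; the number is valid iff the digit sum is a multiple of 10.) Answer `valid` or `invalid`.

valid

From the right, keep odd positions and double even positions (subtract 9 from any doubled value over 9):
  doubled (positions 2,4,...): 6 1 3 6 6 6 → sum 28
  kept (positions 1,3,...): 2 3 0 3 5 7 2 → sum 22
Total = 50.
50 mod 10 = 0, so the number is valid.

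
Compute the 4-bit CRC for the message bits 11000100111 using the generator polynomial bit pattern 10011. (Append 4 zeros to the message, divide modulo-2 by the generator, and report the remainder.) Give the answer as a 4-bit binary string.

Append 4 zeros: 110001001110000. Divide by 10011 (XOR where the leading bit is 1):
  pos 0: 11000 XOR 10011 = 01011
  pos 1: 10111 XOR 10011 = 00100
  pos 3: 10000 XOR 10011 = 00011
  pos 6: 11111 XOR 10011 = 01100
  pos 7: 11000 XOR 10011 = 01011
  pos 8: 10110 XOR 10011 = 00101
  pos 10: 10100 XOR 10011 = 00111
Remainder (last 4 bits) = 0111. This is the CRC / FCS.

0111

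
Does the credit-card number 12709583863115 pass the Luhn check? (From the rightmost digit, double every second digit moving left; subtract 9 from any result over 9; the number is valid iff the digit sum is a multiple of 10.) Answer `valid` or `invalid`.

From the right, keep odd positions and double even positions (subtract 9 from any doubled value over 9):
  doubled (positions 2,4,...): 2 6 7 7 9 5 2 → sum 38
  kept (positions 1,3,...): 5 1 6 3 5 0 2 → sum 22
Total = 60.
60 mod 10 = 0, so the number is valid.

valid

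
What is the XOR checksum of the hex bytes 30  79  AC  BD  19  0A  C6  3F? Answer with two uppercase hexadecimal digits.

B2

XOR the bytes together:
  start with 0x30
  0x30 ⊕ 0x79 = 0x49
  0x49 ⊕ 0xAC = 0xE5
  0xE5 ⊕ 0xBD = 0x58
  0x58 ⊕ 0x19 = 0x41
  0x41 ⊕ 0x0A = 0x4B
  0x4B ⊕ 0xC6 = 0x8D
  0x8D ⊕ 0x3F = 0xB2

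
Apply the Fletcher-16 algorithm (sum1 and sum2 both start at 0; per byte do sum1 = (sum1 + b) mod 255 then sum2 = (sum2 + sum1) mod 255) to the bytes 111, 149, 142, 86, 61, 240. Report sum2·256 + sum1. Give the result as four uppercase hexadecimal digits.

Running sums (mod 255):
  after byte 0 (111): sum1=111, sum2=111
  after byte 1 (149): sum1=5, sum2=116
  after byte 2 (142): sum1=147, sum2=8
  after byte 3 (86): sum1=233, sum2=241
  after byte 4 (61): sum1=39, sum2=25
  after byte 5 (240): sum1=24, sum2=49
Checksum = sum2·256 + sum1 = 49·256 + 24 = 12568 = 0x3118.

3118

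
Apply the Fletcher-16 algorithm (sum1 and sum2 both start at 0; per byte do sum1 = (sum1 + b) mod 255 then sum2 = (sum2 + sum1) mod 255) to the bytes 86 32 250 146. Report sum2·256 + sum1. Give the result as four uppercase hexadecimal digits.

4204

Running sums (mod 255):
  after byte 0 (86): sum1=86, sum2=86
  after byte 1 (32): sum1=118, sum2=204
  after byte 2 (250): sum1=113, sum2=62
  after byte 3 (146): sum1=4, sum2=66
Checksum = sum2·256 + sum1 = 66·256 + 4 = 16900 = 0x4204.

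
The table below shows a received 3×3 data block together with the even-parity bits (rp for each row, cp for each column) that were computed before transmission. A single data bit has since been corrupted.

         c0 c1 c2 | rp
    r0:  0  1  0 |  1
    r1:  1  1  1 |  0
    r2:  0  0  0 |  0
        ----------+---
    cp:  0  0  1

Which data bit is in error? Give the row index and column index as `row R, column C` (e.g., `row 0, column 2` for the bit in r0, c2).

row 1, column 0

Recompute each row's even parity and compare to rp:
  r0: data parity 1, sent rp 1 → ok
  r1: data parity 1, sent rp 0 → mismatch
  r2: data parity 0, sent rp 0 → ok
Recompute each column's even parity and compare to cp:
  c0: data parity 1, sent cp 0 → mismatch
  c1: data parity 0, sent cp 0 → ok
  c2: data parity 1, sent cp 1 → ok
Exactly one row (r1) and one column (c0) fail → the flipped bit is at their intersection.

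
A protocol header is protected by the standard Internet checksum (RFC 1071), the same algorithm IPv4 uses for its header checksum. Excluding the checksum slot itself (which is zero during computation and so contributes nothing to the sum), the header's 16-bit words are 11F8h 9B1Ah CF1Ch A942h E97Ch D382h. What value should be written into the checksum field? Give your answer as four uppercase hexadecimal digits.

1D8E

One's-complement addition (fold any carry out of bit 15 back into bit 0):
  0x11F8 + 0x9B1A = 0x0AD12
  0xAD12 + 0xCF1C = 0x17C2E → wrap carry → 0x7C2F
  0x7C2F + 0xA942 = 0x12571 → wrap carry → 0x2572
  0x2572 + 0xE97C = 0x10EEE → wrap carry → 0x0EEF
  0x0EEF + 0xD382 = 0x0E271
One's-complement sum = 0xE271.
Checksum = ~0xE271 & 0xFFFF = 0x1D8E.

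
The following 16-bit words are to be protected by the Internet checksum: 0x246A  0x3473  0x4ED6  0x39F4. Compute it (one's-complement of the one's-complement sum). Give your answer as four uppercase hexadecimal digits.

1E58

One's-complement addition (fold any carry out of bit 15 back into bit 0):
  0x246A + 0x3473 = 0x058DD
  0x58DD + 0x4ED6 = 0x0A7B3
  0xA7B3 + 0x39F4 = 0x0E1A7
One's-complement sum = 0xE1A7.
Checksum = ~0xE1A7 & 0xFFFF = 0x1E58.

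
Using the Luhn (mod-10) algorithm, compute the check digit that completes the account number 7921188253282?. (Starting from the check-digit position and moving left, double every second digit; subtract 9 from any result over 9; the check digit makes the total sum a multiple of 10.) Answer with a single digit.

Partial digits right→left: 2 8 2 3 5 2 8 8 1 1 2 9 7
Double every second digit counting from the check-digit position (so the 1st, 3rd, 5th, ... of the partial from the right).
  doubled (with −9 where >9): 4 4 1 7 2 4 5 → sum 27
  kept as-is: 8 3 2 8 1 9 → sum 31
Total = 27 + 31 = 58.
Check digit = (10 − (58 mod 10)) mod 10 = 2.

2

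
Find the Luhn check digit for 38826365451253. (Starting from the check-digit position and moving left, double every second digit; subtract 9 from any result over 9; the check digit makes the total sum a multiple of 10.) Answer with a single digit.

8

Partial digits right→left: 3 5 2 1 5 4 5 6 3 6 2 8 8 3
Double every second digit counting from the check-digit position (so the 1st, 3rd, 5th, ... of the partial from the right).
  doubled (with −9 where >9): 6 4 1 1 6 4 7 → sum 29
  kept as-is: 5 1 4 6 6 8 3 → sum 33
Total = 29 + 33 = 62.
Check digit = (10 − (62 mod 10)) mod 10 = 8.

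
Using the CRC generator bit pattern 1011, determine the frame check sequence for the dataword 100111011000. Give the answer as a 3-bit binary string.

Append 3 zeros: 100111011000000. Divide by 1011 (XOR where the leading bit is 1):
  pos 0: 1001 XOR 1011 = 0010
  pos 2: 1011 XOR 1011 = 0000
  pos 7: 1100 XOR 1011 = 0111
  pos 8: 1110 XOR 1011 = 0101
  pos 9: 1010 XOR 1011 = 0001
Remainder (last 3 bits) = 100. This is the CRC / FCS.

100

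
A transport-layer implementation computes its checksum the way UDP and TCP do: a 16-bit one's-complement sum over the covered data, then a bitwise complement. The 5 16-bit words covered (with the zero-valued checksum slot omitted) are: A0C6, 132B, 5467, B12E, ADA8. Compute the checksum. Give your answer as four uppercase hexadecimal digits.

One's-complement addition (fold any carry out of bit 15 back into bit 0):
  0xA0C6 + 0x132B = 0x0B3F1
  0xB3F1 + 0x5467 = 0x10858 → wrap carry → 0x0859
  0x0859 + 0xB12E = 0x0B987
  0xB987 + 0xADA8 = 0x1672F → wrap carry → 0x6730
One's-complement sum = 0x6730.
Checksum = ~0x6730 & 0xFFFF = 0x98CF.

98CF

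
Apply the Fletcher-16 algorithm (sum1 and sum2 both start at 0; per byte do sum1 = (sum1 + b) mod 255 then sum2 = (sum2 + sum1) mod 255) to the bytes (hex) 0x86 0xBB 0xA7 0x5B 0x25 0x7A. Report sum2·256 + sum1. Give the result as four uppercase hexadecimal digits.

47E4

Running sums (mod 255):
  after byte 0 (0x86): sum1=134, sum2=134
  after byte 1 (0xBB): sum1=66, sum2=200
  after byte 2 (0xA7): sum1=233, sum2=178
  after byte 3 (0x5B): sum1=69, sum2=247
  after byte 4 (0x25): sum1=106, sum2=98
  after byte 5 (0x7A): sum1=228, sum2=71
Checksum = sum2·256 + sum1 = 71·256 + 228 = 18404 = 0x47E4.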